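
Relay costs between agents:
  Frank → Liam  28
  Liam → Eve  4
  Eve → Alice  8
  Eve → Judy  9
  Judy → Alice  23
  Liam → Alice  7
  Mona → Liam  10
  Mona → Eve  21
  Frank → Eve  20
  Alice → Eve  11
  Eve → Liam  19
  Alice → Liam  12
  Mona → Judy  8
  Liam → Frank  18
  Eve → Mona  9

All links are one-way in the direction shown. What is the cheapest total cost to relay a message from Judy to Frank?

Candidate routes:
Judy → Alice → Eve → Mona → Liam → Frank: 23 + 11 + 9 + 10 + 18 = 71
Judy → Alice → Liam → Frank: 23 + 12 + 18 = 53
Judy → Alice → Eve → Liam → Frank: 23 + 11 + 19 + 18 = 71
Shortest: 53.

53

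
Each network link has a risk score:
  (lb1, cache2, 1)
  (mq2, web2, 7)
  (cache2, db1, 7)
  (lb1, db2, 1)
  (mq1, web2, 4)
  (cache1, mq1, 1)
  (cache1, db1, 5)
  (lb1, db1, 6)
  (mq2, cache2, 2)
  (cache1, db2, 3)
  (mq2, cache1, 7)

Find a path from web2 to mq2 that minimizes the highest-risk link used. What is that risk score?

4

A few of the web2→mq2 routes:
web2-mq1-cache1-mq2: max(4, 1, 7) = 7
web2-mq1-cache1-db2-lb1-cache2-mq2: max(4, 1, 3, 1, 1, 2) = 4
web2-mq1-cache1-db1-lb1-cache2-mq2: max(4, 1, 5, 6, 1, 2) = 6
Best route has worst link 4.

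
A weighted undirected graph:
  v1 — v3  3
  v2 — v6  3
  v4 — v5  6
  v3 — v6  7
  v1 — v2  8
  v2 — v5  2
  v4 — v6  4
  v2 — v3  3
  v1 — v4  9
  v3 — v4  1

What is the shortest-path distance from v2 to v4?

A few of the v2→v4 routes:
v2-v6-v4: 3 + 4 = 7
v2-v5-v4: 2 + 6 = 8
v2-v1-v3-v4: 8 + 3 + 1 = 12
v2-v6-v3-v4: 3 + 7 + 1 = 11
v2-v3-v6-v4: 3 + 7 + 4 = 14
v2-v3-v4: 3 + 1 = 4
Shortest: 4.

4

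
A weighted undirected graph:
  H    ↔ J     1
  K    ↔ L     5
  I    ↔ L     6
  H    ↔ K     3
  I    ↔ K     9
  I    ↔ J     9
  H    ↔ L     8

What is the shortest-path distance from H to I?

Some routes from H to I:
H-K-I: 3 + 9 = 12
H-J-I: 1 + 9 = 10
H-L-I: 8 + 6 = 14
Shortest: 10.

10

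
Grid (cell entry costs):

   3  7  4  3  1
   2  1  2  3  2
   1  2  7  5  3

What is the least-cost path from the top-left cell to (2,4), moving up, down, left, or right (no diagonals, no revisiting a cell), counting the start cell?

Path r0c0 → r1c0 → r1c1 → r1c2 → r1c3 → r1c4 → r2c4: 3 + 2 + 1 + 2 + 3 + 2 + 3 = 16.

16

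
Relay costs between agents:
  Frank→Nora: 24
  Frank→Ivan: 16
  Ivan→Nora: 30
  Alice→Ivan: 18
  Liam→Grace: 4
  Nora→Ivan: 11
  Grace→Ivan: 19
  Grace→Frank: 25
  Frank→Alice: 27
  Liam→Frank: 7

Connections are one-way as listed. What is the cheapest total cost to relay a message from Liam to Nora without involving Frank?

Paths from Liam to Nora avoiding Frank:
Liam→Grace→Ivan→Nora: 4 + 19 + 30 = 53
The minimum is 53.

53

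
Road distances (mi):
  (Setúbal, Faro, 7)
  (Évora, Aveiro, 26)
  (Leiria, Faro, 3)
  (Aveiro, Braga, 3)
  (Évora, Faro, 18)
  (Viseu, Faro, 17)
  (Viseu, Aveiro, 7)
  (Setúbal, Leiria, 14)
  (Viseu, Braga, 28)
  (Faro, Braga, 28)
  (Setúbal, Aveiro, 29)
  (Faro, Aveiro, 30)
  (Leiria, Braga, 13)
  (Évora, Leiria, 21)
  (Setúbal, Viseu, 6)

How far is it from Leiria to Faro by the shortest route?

3

Comparing a few candidate routes:
Leiria → Braga → Aveiro → Viseu → Setúbal → Faro: 13 + 3 + 7 + 6 + 7 = 36
Leiria → Évora → Faro: 21 + 18 = 39
Leiria → Faro: 3
Leiria → Setúbal → Viseu → Faro: 14 + 6 + 17 = 37
Leiria → Setúbal → Faro: 14 + 7 = 21
Shortest: 3 mi.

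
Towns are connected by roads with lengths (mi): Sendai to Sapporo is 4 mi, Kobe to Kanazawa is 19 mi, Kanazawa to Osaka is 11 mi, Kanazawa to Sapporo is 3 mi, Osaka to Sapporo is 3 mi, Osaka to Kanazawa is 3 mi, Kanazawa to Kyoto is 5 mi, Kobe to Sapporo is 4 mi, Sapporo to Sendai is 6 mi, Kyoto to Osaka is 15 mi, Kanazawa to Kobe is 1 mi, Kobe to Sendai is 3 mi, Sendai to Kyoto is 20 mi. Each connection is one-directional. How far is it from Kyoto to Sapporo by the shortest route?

18

Paths from Kyoto to Sapporo:
Kyoto - Osaka - Kanazawa - Kobe - Sendai - Sapporo: 15 + 3 + 1 + 3 + 4 = 26
Kyoto - Osaka - Kanazawa - Kobe - Sapporo: 15 + 3 + 1 + 4 = 23
Kyoto - Osaka - Sapporo: 15 + 3 = 18
Kyoto - Osaka - Kanazawa - Sapporo: 15 + 3 + 3 = 21
Best route has total 18 mi.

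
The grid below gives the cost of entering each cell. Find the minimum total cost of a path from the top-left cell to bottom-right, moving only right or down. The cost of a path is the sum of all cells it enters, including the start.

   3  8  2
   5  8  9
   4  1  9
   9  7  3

23

Best path: r0c0 -> r1c0 -> r2c0 -> r2c1 -> r3c1 -> r3c2
Cost: 3 + 5 + 4 + 1 + 7 + 3 = 23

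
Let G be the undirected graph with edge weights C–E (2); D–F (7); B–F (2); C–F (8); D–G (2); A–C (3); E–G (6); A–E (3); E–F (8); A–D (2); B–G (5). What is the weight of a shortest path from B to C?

Checking several routes:
B→F→C: 2 + 8 = 10
B→F→E→C: 2 + 8 + 2 = 12
B→G→D→A→C: 5 + 2 + 2 + 3 = 12
Best route has total 10.

10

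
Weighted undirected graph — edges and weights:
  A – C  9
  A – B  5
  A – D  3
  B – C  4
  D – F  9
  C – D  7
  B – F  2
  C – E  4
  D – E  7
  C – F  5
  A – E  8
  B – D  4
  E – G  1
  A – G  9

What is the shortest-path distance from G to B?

9

A few of the G→B routes:
G - A - B: 9 + 5 = 14
G - E - C - B: 1 + 4 + 4 = 9
G - E - C - F - B: 1 + 4 + 5 + 2 = 12
G - E - D - B: 1 + 7 + 4 = 12
G - E - A - B: 1 + 8 + 5 = 14
The minimum is 9.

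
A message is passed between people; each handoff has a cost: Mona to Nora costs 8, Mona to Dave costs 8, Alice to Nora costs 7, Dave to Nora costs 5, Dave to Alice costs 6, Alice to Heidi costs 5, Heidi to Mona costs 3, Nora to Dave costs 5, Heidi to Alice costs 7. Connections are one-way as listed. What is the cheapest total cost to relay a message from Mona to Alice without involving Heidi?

14

Candidate routes:
Mona-Nora-Dave-Alice: 8 + 5 + 6 = 19
Mona-Dave-Alice: 8 + 6 = 14
Shortest: 14.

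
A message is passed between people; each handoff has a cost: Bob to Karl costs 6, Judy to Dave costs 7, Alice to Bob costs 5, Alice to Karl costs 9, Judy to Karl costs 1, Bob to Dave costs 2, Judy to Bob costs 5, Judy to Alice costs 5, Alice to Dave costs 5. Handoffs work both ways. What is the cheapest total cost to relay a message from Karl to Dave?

8

Checking several routes:
Karl-Judy-Bob-Dave: 1 + 5 + 2 = 8
Karl-Bob-Dave: 6 + 2 = 8
Karl-Judy-Alice-Bob-Dave: 1 + 5 + 5 + 2 = 13
Karl-Judy-Alice-Dave: 1 + 5 + 5 = 11
Karl-Judy-Dave: 1 + 7 = 8
Best route has total 8.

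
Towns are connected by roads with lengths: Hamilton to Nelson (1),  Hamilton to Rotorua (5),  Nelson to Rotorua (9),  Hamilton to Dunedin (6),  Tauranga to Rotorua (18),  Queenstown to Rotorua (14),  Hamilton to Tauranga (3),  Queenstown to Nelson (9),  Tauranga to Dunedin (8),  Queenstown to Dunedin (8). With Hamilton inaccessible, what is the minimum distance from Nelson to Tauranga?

25

A few of the Nelson→Tauranga routes:
Nelson-Rotorua-Tauranga: 9 + 18 = 27
Nelson-Queenstown-Dunedin-Tauranga: 9 + 8 + 8 = 25
Nelson-Rotorua-Queenstown-Dunedin-Tauranga: 9 + 14 + 8 + 8 = 39
Best route has total 25.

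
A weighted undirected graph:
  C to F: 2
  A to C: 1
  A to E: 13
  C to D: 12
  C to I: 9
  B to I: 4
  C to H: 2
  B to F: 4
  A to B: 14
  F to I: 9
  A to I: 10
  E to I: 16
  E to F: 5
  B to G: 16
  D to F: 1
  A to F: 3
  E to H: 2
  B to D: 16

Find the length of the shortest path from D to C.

Some routes from D to C:
D→F→C: 1 + 2 = 3
D→F→A→C: 1 + 3 + 1 = 5
D→F→E→H→C: 1 + 5 + 2 + 2 = 10
Best route has total 3.

3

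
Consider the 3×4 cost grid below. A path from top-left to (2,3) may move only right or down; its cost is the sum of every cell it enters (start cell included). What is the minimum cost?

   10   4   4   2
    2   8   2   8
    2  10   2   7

Take (0,0) (0,1) (0,2) (1,2) (2,2) (2,3) for a total of 10 + 4 + 4 + 2 + 2 + 7 = 29.
For comparison, the top-then-right route costs 35.

29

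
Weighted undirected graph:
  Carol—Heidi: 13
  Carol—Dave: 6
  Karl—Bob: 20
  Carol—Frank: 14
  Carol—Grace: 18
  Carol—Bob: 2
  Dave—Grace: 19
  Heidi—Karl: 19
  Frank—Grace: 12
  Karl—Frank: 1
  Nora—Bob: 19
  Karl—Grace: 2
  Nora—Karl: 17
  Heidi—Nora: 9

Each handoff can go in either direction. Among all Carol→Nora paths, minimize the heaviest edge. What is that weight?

13

A few of the Carol→Nora routes:
Carol→Grace→Karl→Nora: max(18, 2, 17) = 18
Carol→Heidi→Nora: max(13, 9) = 13
Carol→Frank→Grace→Karl→Nora: max(14, 12, 2, 17) = 17
Carol→Frank→Grace→Karl→Heidi→Nora: max(14, 12, 2, 19, 9) = 19
Carol→Frank→Karl→Nora: max(14, 1, 17) = 17
Carol→Grace→Frank→Karl→Nora: max(18, 12, 1, 17) = 18
Best route has worst link 13.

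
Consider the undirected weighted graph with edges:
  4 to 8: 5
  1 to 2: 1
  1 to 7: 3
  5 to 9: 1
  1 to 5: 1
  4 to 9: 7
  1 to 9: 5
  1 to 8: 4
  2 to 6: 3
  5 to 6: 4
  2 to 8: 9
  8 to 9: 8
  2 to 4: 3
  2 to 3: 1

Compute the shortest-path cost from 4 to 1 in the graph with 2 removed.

9

Candidate routes:
4-8-9-5-1: 5 + 8 + 1 + 1 = 15
4-8-9-1: 5 + 8 + 5 = 18
4-9-5-1: 7 + 1 + 1 = 9
4-9-1: 7 + 5 = 12
4-9-8-1: 7 + 8 + 4 = 19
4-8-1: 5 + 4 = 9
Best route has total 9.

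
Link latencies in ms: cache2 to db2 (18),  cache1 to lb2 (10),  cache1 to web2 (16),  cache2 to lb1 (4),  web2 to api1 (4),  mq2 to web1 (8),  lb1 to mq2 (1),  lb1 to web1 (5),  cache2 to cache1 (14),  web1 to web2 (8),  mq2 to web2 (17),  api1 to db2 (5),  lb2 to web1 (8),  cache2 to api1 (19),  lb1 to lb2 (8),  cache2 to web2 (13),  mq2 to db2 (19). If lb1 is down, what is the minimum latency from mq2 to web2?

16

Comparing a few candidate routes:
mq2 -> db2 -> cache2 -> web2: 19 + 18 + 13 = 50
mq2 -> web2: 17
mq2 -> web1 -> web2: 8 + 8 = 16
mq2 -> web1 -> lb2 -> cache1 -> cache2 -> web2: 8 + 8 + 10 + 14 + 13 = 53
mq2 -> web1 -> lb2 -> cache1 -> web2: 8 + 8 + 10 + 16 = 42
mq2 -> db2 -> api1 -> web2: 19 + 5 + 4 = 28
Best route has total 16 ms.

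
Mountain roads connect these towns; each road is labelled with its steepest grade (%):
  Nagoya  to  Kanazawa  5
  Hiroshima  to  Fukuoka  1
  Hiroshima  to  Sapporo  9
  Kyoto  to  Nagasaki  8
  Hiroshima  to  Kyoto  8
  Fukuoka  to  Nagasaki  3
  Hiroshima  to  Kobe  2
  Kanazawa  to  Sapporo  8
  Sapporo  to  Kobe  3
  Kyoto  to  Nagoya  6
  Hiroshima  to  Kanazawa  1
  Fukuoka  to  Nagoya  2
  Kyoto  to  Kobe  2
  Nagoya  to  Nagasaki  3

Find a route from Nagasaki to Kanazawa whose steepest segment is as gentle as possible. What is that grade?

A few of the Nagasaki→Kanazawa routes:
Nagasaki→Nagoya→Fukuoka→Hiroshima→Kanazawa: max(3, 2, 1, 1) = 3
Nagasaki→Fukuoka→Nagoya→Kanazawa: max(3, 2, 5) = 5
Nagasaki→Nagoya→Kanazawa: max(3, 5) = 5
Nagasaki→Fukuoka→Hiroshima→Kanazawa: max(3, 1, 1) = 3
Best route has worst link 3%.

3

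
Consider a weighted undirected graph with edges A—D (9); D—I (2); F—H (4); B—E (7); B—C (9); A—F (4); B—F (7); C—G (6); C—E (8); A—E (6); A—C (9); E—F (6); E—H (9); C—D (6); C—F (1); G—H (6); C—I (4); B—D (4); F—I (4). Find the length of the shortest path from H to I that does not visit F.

16

Checking several routes:
H -> E -> C -> I: 9 + 8 + 4 = 21
H -> G -> C -> D -> I: 6 + 6 + 6 + 2 = 20
H -> G -> C -> I: 6 + 6 + 4 = 16
H -> E -> C -> D -> I: 9 + 8 + 6 + 2 = 25
H -> E -> B -> D -> I: 9 + 7 + 4 + 2 = 22
Shortest: 16.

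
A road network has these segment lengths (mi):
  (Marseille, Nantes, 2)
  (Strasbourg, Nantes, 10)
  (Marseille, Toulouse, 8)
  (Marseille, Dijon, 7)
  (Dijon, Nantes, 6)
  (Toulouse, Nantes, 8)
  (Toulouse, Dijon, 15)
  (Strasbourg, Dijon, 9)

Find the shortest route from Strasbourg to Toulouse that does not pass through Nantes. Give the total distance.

24

Paths from Strasbourg to Toulouse avoiding Nantes:
Strasbourg-Dijon-Marseille-Toulouse: 9 + 7 + 8 = 24
Strasbourg-Dijon-Toulouse: 9 + 15 = 24
Shortest: 24 mi.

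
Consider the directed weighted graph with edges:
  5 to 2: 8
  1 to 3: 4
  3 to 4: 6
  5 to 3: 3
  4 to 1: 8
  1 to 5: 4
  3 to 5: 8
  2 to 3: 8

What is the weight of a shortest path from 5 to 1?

17

Routes from 5 to 1:
5→2→3→4→1: 8 + 8 + 6 + 8 = 30
5→3→4→1: 3 + 6 + 8 = 17
Shortest: 17.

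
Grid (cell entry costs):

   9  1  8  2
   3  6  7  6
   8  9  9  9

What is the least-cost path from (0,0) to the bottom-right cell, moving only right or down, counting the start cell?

35

Path r0c0 → r0c1 → r0c2 → r0c3 → r1c3 → r2c3: 9 + 1 + 8 + 2 + 6 + 9 = 35.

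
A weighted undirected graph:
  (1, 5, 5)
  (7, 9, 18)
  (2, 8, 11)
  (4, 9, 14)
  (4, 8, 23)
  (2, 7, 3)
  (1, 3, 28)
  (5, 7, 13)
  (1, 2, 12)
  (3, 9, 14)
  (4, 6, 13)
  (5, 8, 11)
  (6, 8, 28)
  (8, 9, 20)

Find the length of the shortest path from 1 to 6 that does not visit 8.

Paths from 1 to 6 avoiding 8:
1-5-7-9-4-6: 5 + 13 + 18 + 14 + 13 = 63
1-3-9-4-6: 28 + 14 + 14 + 13 = 69
1-2-7-9-4-6: 12 + 3 + 18 + 14 + 13 = 60
Shortest: 60.

60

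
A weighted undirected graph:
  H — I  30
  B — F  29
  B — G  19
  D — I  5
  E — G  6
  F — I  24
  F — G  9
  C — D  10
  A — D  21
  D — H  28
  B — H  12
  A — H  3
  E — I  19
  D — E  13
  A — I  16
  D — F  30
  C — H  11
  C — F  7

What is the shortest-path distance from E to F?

15

Checking several routes:
E -> D -> C -> F: 13 + 10 + 7 = 30
E -> D -> I -> F: 13 + 5 + 24 = 42
E -> I -> D -> C -> F: 19 + 5 + 10 + 7 = 41
E -> G -> F: 6 + 9 = 15
Best route has total 15.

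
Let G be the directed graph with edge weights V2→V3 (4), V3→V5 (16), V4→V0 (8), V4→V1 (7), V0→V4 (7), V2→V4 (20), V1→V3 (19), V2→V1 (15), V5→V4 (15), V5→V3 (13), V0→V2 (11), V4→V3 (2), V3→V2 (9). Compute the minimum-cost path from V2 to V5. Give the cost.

Routes from V2 to V5:
V2-V1-V3-V5: 15 + 19 + 16 = 50
V2-V4-V3-V5: 20 + 2 + 16 = 38
V2-V3-V5: 4 + 16 = 20
V2-V4-V1-V3-V5: 20 + 7 + 19 + 16 = 62
The minimum is 20.

20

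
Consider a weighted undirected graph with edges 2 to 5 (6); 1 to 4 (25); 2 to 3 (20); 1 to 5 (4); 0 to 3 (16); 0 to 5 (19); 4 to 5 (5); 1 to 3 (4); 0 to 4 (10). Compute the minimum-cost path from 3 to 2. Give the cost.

Some routes from 3 to 2:
3 -> 1 -> 4 -> 5 -> 2: 4 + 25 + 5 + 6 = 40
3 -> 2: 20
3 -> 0 -> 5 -> 2: 16 + 19 + 6 = 41
3 -> 0 -> 4 -> 5 -> 2: 16 + 10 + 5 + 6 = 37
3 -> 1 -> 5 -> 2: 4 + 4 + 6 = 14
The minimum is 14.

14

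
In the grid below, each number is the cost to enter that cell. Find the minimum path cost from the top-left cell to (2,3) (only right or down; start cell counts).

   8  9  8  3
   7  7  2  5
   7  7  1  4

29

Take [0,0] → [1,0] → [1,1] → [1,2] → [2,2] → [2,3] for a total of 8 + 7 + 7 + 2 + 1 + 4 = 29.
For comparison, the top-then-right route costs 37.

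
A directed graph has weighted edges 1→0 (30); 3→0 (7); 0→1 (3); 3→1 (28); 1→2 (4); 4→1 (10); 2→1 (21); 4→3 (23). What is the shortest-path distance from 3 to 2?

14

Candidate routes:
3 -> 1 -> 2: 28 + 4 = 32
3 -> 0 -> 1 -> 2: 7 + 3 + 4 = 14
Shortest: 14.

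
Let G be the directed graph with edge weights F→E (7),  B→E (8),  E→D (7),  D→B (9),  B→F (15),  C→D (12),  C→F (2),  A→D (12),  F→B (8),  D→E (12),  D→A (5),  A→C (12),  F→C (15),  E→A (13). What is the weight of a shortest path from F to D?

14

Checking several routes:
F -> E -> A -> D: 7 + 13 + 12 = 32
F -> B -> E -> D: 8 + 8 + 7 = 23
F -> E -> D: 7 + 7 = 14
F -> C -> D: 15 + 12 = 27
The minimum is 14.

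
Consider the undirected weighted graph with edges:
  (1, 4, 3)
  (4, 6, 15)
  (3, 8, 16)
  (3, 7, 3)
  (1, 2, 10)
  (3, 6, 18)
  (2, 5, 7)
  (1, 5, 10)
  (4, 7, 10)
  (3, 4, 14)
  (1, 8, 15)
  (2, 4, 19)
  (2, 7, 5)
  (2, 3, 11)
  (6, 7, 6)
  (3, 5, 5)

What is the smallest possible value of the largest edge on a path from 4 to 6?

10

A few of the 4→6 routes:
4→1→2→7→6: max(3, 10, 5, 6) = 10
4→7→6: max(10, 6) = 10
4→1→2→5→3→7→6: max(3, 10, 7, 5, 3, 6) = 10
Best route has worst link 10.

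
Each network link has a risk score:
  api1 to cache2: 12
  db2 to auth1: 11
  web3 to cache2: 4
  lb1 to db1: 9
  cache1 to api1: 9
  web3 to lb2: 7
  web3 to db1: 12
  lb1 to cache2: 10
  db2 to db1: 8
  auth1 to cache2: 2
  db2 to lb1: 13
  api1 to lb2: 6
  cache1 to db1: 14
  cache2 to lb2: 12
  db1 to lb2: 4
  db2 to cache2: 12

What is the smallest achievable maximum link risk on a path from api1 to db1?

6

Some routes from api1 to db1:
api1 → cache2 → db2 → db1: max(12, 12, 8) = 12
api1 → lb2 → web3 → cache2 → auth1 → db2 → db1: max(6, 7, 4, 2, 11, 8) = 11
api1 → lb2 → web3 → cache2 → lb1 → db1: max(6, 7, 4, 10, 9) = 10
api1 → lb2 → db1: max(6, 4) = 6
Smallest bottleneck: 6.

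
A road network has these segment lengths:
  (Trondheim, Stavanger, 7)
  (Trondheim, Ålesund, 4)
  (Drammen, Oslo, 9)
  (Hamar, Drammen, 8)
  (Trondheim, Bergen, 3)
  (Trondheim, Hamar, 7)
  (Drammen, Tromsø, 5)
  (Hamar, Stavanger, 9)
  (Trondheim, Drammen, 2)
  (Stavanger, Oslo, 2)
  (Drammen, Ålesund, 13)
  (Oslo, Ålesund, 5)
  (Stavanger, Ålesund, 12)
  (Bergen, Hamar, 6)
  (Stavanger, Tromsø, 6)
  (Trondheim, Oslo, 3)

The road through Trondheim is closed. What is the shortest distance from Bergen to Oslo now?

Comparing a few candidate routes:
Bergen → Hamar → Drammen → Tromsø → Stavanger → Oslo: 6 + 8 + 5 + 6 + 2 = 27
Bergen → Hamar → Stavanger → Ålesund → Oslo: 6 + 9 + 12 + 5 = 32
Bergen → Hamar → Stavanger → Oslo: 6 + 9 + 2 = 17
Bergen → Hamar → Drammen → Ålesund → Oslo: 6 + 8 + 13 + 5 = 32
Bergen → Hamar → Drammen → Oslo: 6 + 8 + 9 = 23
Shortest: 17.

17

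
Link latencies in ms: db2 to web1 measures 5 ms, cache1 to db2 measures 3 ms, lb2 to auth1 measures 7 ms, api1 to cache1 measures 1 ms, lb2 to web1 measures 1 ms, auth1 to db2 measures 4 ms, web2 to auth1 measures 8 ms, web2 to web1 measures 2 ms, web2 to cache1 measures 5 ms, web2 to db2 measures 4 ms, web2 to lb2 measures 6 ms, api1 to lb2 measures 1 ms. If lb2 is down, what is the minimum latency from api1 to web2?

Routes from api1 to web2 avoiding lb2:
api1 -> cache1 -> db2 -> auth1 -> web2: 1 + 3 + 4 + 8 = 16
api1 -> cache1 -> db2 -> web1 -> web2: 1 + 3 + 5 + 2 = 11
api1 -> cache1 -> db2 -> web2: 1 + 3 + 4 = 8
api1 -> cache1 -> web2: 1 + 5 = 6
Best route has total 6 ms.

6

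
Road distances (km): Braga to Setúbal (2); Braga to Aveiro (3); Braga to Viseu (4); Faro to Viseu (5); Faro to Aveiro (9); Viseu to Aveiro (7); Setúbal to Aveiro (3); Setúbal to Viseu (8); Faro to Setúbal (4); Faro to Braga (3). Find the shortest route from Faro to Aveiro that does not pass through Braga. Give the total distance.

Candidate routes:
Faro -> Aveiro: 9
Faro -> Setúbal -> Viseu -> Aveiro: 4 + 8 + 7 = 19
Faro -> Viseu -> Aveiro: 5 + 7 = 12
Faro -> Setúbal -> Aveiro: 4 + 3 = 7
Faro -> Viseu -> Setúbal -> Aveiro: 5 + 8 + 3 = 16
Shortest: 7 km.

7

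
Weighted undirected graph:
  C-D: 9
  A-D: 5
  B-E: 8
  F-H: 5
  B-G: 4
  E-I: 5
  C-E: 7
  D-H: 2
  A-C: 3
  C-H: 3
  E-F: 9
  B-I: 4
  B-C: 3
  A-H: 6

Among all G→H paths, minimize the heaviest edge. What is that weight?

Checking several routes:
G -> B -> C -> H: max(4, 3, 3) = 4
G -> B -> C -> A -> D -> H: max(4, 3, 3, 5, 2) = 5
G -> B -> C -> A -> H: max(4, 3, 3, 6) = 6
The minimum achievable maximum is 4.

4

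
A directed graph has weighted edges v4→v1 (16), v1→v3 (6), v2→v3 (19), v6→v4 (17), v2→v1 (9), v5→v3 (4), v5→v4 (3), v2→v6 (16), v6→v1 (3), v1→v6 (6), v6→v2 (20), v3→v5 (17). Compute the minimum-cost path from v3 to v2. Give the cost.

62

Paths from v3 to v2:
v3 → v5 → v4 → v1 → v6 → v2: 17 + 3 + 16 + 6 + 20 = 62
Shortest: 62.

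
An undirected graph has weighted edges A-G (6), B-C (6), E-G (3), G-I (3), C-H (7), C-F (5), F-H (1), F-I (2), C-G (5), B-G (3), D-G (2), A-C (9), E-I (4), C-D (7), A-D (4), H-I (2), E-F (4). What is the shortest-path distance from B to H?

8

Checking several routes:
B - G - E - F - H: 3 + 3 + 4 + 1 = 11
B - G - I - F - H: 3 + 3 + 2 + 1 = 9
B - G - I - H: 3 + 3 + 2 = 8
The minimum is 8.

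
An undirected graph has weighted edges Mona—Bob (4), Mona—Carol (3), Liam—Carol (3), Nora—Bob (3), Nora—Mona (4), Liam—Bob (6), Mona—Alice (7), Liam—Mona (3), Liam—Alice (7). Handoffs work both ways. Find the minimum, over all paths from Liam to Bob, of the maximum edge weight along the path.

4

A few of the Liam→Bob routes:
Liam → Carol → Mona → Nora → Bob: max(3, 3, 4, 3) = 4
Liam → Mona → Bob: max(3, 4) = 4
Liam → Bob: max(6) = 6
Liam → Alice → Mona → Bob: max(7, 7, 4) = 7
Liam → Mona → Nora → Bob: max(3, 4, 3) = 4
Liam → Carol → Mona → Bob: max(3, 3, 4) = 4
Smallest bottleneck: 4.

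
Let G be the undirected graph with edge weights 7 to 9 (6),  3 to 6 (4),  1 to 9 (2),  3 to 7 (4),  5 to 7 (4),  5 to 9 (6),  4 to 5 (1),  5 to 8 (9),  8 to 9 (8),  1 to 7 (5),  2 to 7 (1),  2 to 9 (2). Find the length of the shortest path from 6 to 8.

Checking several routes:
6 -> 3 -> 7 -> 2 -> 9 -> 8: 4 + 4 + 1 + 2 + 8 = 19
6 -> 3 -> 7 -> 1 -> 9 -> 8: 4 + 4 + 5 + 2 + 8 = 23
6 -> 3 -> 7 -> 5 -> 9 -> 8: 4 + 4 + 4 + 6 + 8 = 26
6 -> 3 -> 7 -> 2 -> 9 -> 5 -> 8: 4 + 4 + 1 + 2 + 6 + 9 = 26
6 -> 3 -> 7 -> 9 -> 8: 4 + 4 + 6 + 8 = 22
6 -> 3 -> 7 -> 5 -> 8: 4 + 4 + 4 + 9 = 21
Best route has total 19.

19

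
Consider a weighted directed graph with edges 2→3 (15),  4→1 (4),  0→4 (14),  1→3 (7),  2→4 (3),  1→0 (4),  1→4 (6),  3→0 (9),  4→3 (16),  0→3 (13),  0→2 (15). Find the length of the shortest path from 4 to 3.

11

Candidate routes:
4→1→0→3: 4 + 4 + 13 = 21
4→1→3: 4 + 7 = 11
4→1→0→2→3: 4 + 4 + 15 + 15 = 38
4→3: 16
Shortest: 11.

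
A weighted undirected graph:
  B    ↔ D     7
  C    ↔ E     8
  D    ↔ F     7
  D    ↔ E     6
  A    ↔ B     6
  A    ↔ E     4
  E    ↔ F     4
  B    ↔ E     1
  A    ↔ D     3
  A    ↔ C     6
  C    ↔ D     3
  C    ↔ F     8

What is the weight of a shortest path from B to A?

Some routes from B to A:
B-D-A: 7 + 3 = 10
B-E-A: 1 + 4 = 5
B-E-C-D-A: 1 + 8 + 3 + 3 = 15
B-A: 6
B-E-F-D-A: 1 + 4 + 7 + 3 = 15
B-E-D-A: 1 + 6 + 3 = 10
The minimum is 5.

5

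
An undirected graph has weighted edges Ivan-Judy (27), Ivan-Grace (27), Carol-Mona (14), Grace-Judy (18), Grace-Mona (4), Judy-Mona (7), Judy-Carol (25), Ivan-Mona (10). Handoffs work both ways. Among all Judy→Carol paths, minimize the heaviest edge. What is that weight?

Comparing a few candidate routes:
Judy -> Carol: max(25) = 25
Judy -> Ivan -> Mona -> Carol: max(27, 10, 14) = 27
Judy -> Mona -> Carol: max(7, 14) = 14
Judy -> Grace -> Mona -> Carol: max(18, 4, 14) = 18
The minimum achievable maximum is 14.

14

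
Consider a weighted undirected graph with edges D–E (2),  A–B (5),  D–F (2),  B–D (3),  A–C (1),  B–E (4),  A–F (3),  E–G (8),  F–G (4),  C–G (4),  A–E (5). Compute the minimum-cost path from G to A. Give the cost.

Checking several routes:
G - F - A: 4 + 3 = 7
G - F - D - B - A: 4 + 2 + 3 + 5 = 14
G - F - D - E - A: 4 + 2 + 2 + 5 = 13
G - E - A: 8 + 5 = 13
G - E - D - F - A: 8 + 2 + 2 + 3 = 15
G - C - A: 4 + 1 = 5
Best route has total 5.

5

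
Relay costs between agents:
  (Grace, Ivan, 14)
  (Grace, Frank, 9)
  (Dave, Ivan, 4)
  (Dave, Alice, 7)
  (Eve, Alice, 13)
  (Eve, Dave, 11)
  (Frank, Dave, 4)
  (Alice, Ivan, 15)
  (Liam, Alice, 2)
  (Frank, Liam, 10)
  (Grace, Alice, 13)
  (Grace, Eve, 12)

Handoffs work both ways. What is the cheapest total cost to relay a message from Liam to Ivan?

13

A few of the Liam→Ivan routes:
Liam-Alice-Eve-Dave-Ivan: 2 + 13 + 11 + 4 = 30
Liam-Alice-Grace-Ivan: 2 + 13 + 14 = 29
Liam-Alice-Ivan: 2 + 15 = 17
Liam-Alice-Dave-Ivan: 2 + 7 + 4 = 13
Liam-Frank-Dave-Ivan: 10 + 4 + 4 = 18
The minimum is 13.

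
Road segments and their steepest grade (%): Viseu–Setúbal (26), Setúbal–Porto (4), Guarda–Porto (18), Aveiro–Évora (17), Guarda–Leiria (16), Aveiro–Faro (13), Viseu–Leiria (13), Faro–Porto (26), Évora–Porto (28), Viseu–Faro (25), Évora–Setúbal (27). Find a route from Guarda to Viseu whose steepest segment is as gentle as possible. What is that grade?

Comparing a few candidate routes:
Guarda - Porto - Faro - Aveiro - Évora - Setúbal - Viseu: max(18, 26, 13, 17, 27, 26) = 27
Guarda - Porto - Faro - Viseu: max(18, 26, 25) = 26
Guarda - Porto - Setúbal - Viseu: max(18, 4, 26) = 26
Guarda - Leiria - Viseu: max(16, 13) = 16
Guarda - Porto - Setúbal - Évora - Aveiro - Faro - Viseu: max(18, 4, 27, 17, 13, 25) = 27
Smallest bottleneck: 16%.

16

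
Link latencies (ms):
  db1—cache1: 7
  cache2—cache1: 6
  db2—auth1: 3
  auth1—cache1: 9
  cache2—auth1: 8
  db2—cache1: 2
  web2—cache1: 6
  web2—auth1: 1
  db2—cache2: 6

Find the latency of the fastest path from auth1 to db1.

Paths from auth1 to db1:
auth1-db2-cache2-cache1-db1: 3 + 6 + 6 + 7 = 22
auth1-db2-cache1-db1: 3 + 2 + 7 = 12
auth1-web2-cache1-db1: 1 + 6 + 7 = 14
auth1-cache2-cache1-db1: 8 + 6 + 7 = 21
auth1-cache2-db2-cache1-db1: 8 + 6 + 2 + 7 = 23
auth1-cache1-db1: 9 + 7 = 16
The minimum is 12 ms.

12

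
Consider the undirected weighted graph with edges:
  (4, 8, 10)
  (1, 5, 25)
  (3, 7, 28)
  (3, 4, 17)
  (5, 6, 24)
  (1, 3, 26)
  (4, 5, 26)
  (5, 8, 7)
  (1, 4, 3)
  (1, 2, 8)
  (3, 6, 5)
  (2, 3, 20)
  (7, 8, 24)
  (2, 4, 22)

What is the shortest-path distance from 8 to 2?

21

Some routes from 8 to 2:
8 -> 5 -> 1 -> 2: 7 + 25 + 8 = 40
8 -> 5 -> 4 -> 1 -> 2: 7 + 26 + 3 + 8 = 44
8 -> 4 -> 1 -> 2: 10 + 3 + 8 = 21
8 -> 4 -> 2: 10 + 22 = 32
The minimum is 21.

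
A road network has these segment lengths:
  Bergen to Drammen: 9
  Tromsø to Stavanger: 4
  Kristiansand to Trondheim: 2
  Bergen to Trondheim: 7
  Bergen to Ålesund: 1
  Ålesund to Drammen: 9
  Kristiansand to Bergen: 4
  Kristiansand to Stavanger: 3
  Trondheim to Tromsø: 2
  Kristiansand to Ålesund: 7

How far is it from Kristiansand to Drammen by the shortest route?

13

Comparing a few candidate routes:
Kristiansand → Ålesund → Bergen → Drammen: 7 + 1 + 9 = 17
Kristiansand → Bergen → Ålesund → Drammen: 4 + 1 + 9 = 14
Kristiansand → Trondheim → Bergen → Drammen: 2 + 7 + 9 = 18
Kristiansand → Bergen → Drammen: 4 + 9 = 13
Kristiansand → Ålesund → Drammen: 7 + 9 = 16
Best route has total 13.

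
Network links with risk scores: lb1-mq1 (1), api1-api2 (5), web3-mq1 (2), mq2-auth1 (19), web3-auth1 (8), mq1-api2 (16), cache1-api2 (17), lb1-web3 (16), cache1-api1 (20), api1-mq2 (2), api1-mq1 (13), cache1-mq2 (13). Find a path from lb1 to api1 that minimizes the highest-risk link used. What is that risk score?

13

Checking several routes:
lb1 - web3 - mq1 - api1: max(16, 2, 13) = 16
lb1 - mq1 - api1: max(1, 13) = 13
lb1 - web3 - mq1 - api2 - api1: max(16, 2, 16, 5) = 16
Smallest bottleneck: 13.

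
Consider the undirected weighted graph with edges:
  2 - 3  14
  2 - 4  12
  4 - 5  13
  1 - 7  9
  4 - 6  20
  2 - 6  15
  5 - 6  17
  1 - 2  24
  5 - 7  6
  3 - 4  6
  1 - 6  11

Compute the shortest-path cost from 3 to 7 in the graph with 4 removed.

47

Paths from 3 to 7 avoiding 4:
3 - 2 - 1 - 6 - 5 - 7: 14 + 24 + 11 + 17 + 6 = 72
3 - 2 - 6 - 1 - 7: 14 + 15 + 11 + 9 = 49
3 - 2 - 1 - 7: 14 + 24 + 9 = 47
3 - 2 - 6 - 5 - 7: 14 + 15 + 17 + 6 = 52
Best route has total 47.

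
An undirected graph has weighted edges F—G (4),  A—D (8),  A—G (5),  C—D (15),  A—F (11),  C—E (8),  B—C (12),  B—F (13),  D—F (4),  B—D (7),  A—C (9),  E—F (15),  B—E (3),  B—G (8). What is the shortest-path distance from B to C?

Comparing a few candidate routes:
B→C: 12
B→D→C: 7 + 15 = 22
B→D→F→G→A→C: 7 + 4 + 4 + 5 + 9 = 29
B→E→C: 3 + 8 = 11
B→G→A→C: 8 + 5 + 9 = 22
B→D→A→C: 7 + 8 + 9 = 24
Best route has total 11.

11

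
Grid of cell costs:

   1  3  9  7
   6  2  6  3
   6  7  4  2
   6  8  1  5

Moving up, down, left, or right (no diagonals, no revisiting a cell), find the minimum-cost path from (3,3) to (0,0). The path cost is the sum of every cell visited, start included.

Path [3,3] [2,3] [1,3] [1,2] [1,1] [0,1] [0,0]: 5 + 2 + 3 + 6 + 2 + 3 + 1 = 22.

22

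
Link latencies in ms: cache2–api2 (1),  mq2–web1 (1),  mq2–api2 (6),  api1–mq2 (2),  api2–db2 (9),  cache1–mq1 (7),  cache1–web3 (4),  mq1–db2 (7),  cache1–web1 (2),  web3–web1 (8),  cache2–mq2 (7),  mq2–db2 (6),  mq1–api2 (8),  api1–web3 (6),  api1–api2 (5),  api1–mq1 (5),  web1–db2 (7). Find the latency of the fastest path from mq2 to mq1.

A few of the mq2→mq1 routes:
mq2 - api1 - api2 - mq1: 2 + 5 + 8 = 15
mq2 - api1 - mq1: 2 + 5 = 7
mq2 - web1 - cache1 - mq1: 1 + 2 + 7 = 10
mq2 - web1 - db2 - mq1: 1 + 7 + 7 = 15
mq2 - api2 - mq1: 6 + 8 = 14
mq2 - db2 - mq1: 6 + 7 = 13
The minimum is 7 ms.

7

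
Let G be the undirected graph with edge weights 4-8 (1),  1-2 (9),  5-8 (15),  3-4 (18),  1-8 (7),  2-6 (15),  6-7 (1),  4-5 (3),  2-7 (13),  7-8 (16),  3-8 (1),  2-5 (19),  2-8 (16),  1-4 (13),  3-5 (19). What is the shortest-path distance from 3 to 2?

Comparing a few candidate routes:
3 → 8 → 1 → 2: 1 + 7 + 9 = 17
3 → 8 → 4 → 5 → 2: 1 + 1 + 3 + 19 = 24
3 → 8 → 7 → 2: 1 + 16 + 13 = 30
3 → 8 → 4 → 1 → 2: 1 + 1 + 13 + 9 = 24
3 → 8 → 7 → 6 → 2: 1 + 16 + 1 + 15 = 33
3 → 8 → 2: 1 + 16 = 17
Best route has total 17.

17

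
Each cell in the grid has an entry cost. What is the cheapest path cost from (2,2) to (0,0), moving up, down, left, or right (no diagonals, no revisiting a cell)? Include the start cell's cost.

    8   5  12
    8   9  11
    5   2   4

Take r2c2→r2c1→r2c0→r1c0→r0c0 for a total of 4 + 2 + 5 + 8 + 8 = 27.

27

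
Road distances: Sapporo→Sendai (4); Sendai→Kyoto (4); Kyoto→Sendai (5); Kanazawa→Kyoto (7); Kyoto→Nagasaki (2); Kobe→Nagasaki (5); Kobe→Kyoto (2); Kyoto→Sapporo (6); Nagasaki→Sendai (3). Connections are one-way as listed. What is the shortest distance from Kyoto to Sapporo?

Candidate routes:
Kyoto → Sapporo: 6
Shortest: 6.

6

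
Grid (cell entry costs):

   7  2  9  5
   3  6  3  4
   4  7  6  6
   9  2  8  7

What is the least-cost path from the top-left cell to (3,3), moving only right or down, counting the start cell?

35

Take (0,0)→(0,1)→(1,1)→(1,2)→(1,3)→(2,3)→(3,3) for a total of 7 + 2 + 6 + 3 + 4 + 6 + 7 = 35.
For comparison, the top-then-right route costs 40.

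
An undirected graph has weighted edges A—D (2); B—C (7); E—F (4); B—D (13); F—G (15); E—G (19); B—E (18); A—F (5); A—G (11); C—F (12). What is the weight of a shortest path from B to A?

15

Comparing a few candidate routes:
B-E-F-A: 18 + 4 + 5 = 27
B-C-F-A: 7 + 12 + 5 = 24
B-E-F-G-A: 18 + 4 + 15 + 11 = 48
B-E-G-A: 18 + 19 + 11 = 48
B-C-F-G-A: 7 + 12 + 15 + 11 = 45
B-D-A: 13 + 2 = 15
Shortest: 15.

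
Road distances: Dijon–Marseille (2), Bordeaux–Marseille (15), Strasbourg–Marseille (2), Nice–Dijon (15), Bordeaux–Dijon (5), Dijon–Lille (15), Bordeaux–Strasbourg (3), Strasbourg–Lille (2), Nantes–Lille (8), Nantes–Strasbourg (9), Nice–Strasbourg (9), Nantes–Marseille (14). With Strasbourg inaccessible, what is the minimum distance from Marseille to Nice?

Candidate routes:
Marseille - Dijon - Nice: 2 + 15 = 17
Marseille - Nantes - Lille - Dijon - Nice: 14 + 8 + 15 + 15 = 52
Marseille - Bordeaux - Dijon - Nice: 15 + 5 + 15 = 35
Shortest: 17.

17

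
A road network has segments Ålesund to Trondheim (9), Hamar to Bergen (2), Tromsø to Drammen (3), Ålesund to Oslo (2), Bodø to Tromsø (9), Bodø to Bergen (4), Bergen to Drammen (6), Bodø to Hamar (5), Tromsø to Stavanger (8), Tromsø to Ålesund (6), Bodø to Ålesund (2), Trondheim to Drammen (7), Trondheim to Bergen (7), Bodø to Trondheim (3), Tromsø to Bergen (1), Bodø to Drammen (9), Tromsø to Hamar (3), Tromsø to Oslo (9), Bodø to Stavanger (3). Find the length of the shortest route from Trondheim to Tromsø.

Checking several routes:
Trondheim→Bodø→Hamar→Bergen→Tromsø: 3 + 5 + 2 + 1 = 11
Trondheim→Bodø→Bergen→Tromsø: 3 + 4 + 1 = 8
Trondheim→Bergen→Tromsø: 7 + 1 = 8
Trondheim→Bodø→Hamar→Tromsø: 3 + 5 + 3 = 11
Trondheim→Drammen→Tromsø: 7 + 3 = 10
Best route has total 8 km.

8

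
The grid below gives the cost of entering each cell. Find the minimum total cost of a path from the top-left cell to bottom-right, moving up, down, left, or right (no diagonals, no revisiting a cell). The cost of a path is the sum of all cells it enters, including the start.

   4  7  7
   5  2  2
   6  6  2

Best path: [0,0]→[1,0]→[1,1]→[1,2]→[2,2]
Cost: 4 + 5 + 2 + 2 + 2 = 15

15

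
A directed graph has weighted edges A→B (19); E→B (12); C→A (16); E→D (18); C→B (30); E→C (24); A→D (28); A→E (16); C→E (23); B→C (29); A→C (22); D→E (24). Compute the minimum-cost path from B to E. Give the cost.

Candidate routes:
B-C-E: 29 + 23 = 52
B-C-A-E: 29 + 16 + 16 = 61
B-C-A-D-E: 29 + 16 + 28 + 24 = 97
Shortest: 52.

52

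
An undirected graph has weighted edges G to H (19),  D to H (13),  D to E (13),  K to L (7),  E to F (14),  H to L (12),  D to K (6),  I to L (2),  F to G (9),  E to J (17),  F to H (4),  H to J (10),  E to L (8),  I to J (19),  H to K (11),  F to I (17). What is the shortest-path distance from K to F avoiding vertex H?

Comparing a few candidate routes:
K→L→I→F: 7 + 2 + 17 = 26
K→L→E→F: 7 + 8 + 14 = 29
K→D→E→L→I→F: 6 + 13 + 8 + 2 + 17 = 46
K→L→E→J→I→F: 7 + 8 + 17 + 19 + 17 = 68
K→L→I→J→E→F: 7 + 2 + 19 + 17 + 14 = 59
K→D→E→F: 6 + 13 + 14 = 33
Shortest: 26.

26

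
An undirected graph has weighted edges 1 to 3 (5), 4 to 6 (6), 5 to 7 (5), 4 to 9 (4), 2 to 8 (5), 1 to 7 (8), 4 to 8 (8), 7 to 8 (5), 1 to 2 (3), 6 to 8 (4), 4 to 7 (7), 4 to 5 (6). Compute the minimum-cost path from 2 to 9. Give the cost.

Some routes from 2 to 9:
2 → 8 → 7 → 4 → 9: 5 + 5 + 7 + 4 = 21
2 → 1 → 7 → 4 → 9: 3 + 8 + 7 + 4 = 22
2 → 8 → 6 → 4 → 9: 5 + 4 + 6 + 4 = 19
2 → 8 → 4 → 9: 5 + 8 + 4 = 17
2 → 8 → 7 → 5 → 4 → 9: 5 + 5 + 5 + 6 + 4 = 25
2 → 1 → 7 → 5 → 4 → 9: 3 + 8 + 5 + 6 + 4 = 26
The minimum is 17.

17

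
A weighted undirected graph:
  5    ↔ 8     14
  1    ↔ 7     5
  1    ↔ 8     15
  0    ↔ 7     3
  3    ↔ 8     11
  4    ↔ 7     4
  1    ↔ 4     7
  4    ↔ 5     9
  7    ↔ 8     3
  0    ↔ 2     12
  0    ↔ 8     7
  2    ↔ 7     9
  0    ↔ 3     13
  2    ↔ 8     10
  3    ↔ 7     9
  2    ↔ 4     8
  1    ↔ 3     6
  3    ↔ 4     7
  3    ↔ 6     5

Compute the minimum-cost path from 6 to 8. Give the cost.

16

A few of the 6→8 routes:
6→3→1→7→8: 5 + 6 + 5 + 3 = 19
6→3→0→7→8: 5 + 13 + 3 + 3 = 24
6→3→8: 5 + 11 = 16
6→3→7→0→8: 5 + 9 + 3 + 7 = 24
6→3→4→7→8: 5 + 7 + 4 + 3 = 19
6→3→7→8: 5 + 9 + 3 = 17
Best route has total 16.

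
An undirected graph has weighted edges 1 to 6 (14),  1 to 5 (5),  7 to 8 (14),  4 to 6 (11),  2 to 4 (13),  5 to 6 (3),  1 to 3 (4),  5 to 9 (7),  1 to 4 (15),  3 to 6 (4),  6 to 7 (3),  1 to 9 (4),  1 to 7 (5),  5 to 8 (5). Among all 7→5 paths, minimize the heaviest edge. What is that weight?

3

Comparing a few candidate routes:
7-6-5: max(3, 3) = 3
7-1-5: max(5, 5) = 5
7-1-3-6-5: max(5, 4, 4, 3) = 5
7-6-3-1-9-5: max(3, 4, 4, 4, 7) = 7
7-1-9-5: max(5, 4, 7) = 7
7-6-3-1-5: max(3, 4, 4, 5) = 5
Smallest bottleneck: 3.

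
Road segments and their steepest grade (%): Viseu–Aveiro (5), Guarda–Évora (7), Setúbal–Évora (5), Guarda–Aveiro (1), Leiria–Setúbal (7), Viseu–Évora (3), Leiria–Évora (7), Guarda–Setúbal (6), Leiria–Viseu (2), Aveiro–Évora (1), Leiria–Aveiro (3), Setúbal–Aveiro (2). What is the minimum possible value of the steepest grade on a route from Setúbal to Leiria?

Checking several routes:
Setúbal → Aveiro → Évora → Viseu → Leiria: max(2, 1, 3, 2) = 3
Setúbal → Aveiro → Viseu → Leiria: max(2, 5, 2) = 5
Setúbal → Aveiro → Leiria: max(2, 3) = 3
Smallest bottleneck: 3%.

3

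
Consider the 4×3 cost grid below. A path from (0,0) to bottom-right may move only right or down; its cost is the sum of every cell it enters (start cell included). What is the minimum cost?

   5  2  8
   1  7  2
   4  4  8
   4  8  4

26

Best path: [0,0] -> [1,0] -> [2,0] -> [2,1] -> [2,2] -> [3,2]
Cost: 5 + 1 + 4 + 4 + 8 + 4 = 26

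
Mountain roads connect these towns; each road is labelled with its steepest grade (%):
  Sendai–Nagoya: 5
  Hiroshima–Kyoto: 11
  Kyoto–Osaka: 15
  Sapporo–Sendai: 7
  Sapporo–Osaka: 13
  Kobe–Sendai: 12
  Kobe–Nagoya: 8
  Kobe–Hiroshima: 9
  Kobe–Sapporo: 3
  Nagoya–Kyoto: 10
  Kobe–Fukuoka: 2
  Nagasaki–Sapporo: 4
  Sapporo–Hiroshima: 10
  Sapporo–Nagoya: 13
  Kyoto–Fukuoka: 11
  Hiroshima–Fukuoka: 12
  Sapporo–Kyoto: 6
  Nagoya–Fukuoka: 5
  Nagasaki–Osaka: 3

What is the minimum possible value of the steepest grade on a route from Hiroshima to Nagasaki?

9

Checking several routes:
Hiroshima - Kobe - Fukuoka - Nagoya - Kyoto - Sapporo - Nagasaki: max(9, 2, 5, 10, 6, 4) = 10
Hiroshima - Kobe - Fukuoka - Nagoya - Sendai - Sapporo - Nagasaki: max(9, 2, 5, 5, 7, 4) = 9
Hiroshima - Kobe - Nagoya - Sendai - Sapporo - Nagasaki: max(9, 8, 5, 7, 4) = 9
Hiroshima - Kobe - Sapporo - Nagasaki: max(9, 3, 4) = 9
The minimum achievable maximum is 9%.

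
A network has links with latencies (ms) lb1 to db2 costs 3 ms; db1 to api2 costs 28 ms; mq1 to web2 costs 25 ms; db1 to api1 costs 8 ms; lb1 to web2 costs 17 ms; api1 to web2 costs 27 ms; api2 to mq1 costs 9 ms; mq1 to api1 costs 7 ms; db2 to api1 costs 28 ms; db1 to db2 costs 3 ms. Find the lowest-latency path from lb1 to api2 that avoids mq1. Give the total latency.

34

Paths from lb1 to api2 avoiding mq1:
lb1 - db2 - db1 - api2: 3 + 3 + 28 = 34
lb1 - web2 - api1 - db2 - db1 - api2: 17 + 27 + 28 + 3 + 28 = 103
lb1 - db2 - api1 - db1 - api2: 3 + 28 + 8 + 28 = 67
lb1 - web2 - api1 - db1 - api2: 17 + 27 + 8 + 28 = 80
Shortest: 34 ms.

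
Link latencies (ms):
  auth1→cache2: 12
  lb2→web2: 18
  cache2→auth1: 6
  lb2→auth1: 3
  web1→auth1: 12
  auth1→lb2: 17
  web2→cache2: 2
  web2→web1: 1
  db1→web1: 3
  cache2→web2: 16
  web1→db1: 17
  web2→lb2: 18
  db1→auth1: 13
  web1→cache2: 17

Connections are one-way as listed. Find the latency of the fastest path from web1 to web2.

33

Candidate routes:
web1-cache2-web2: 17 + 16 = 33
web1-auth1-lb2-web2: 12 + 17 + 18 = 47
web1-cache2-auth1-lb2-web2: 17 + 6 + 17 + 18 = 58
web1-auth1-cache2-web2: 12 + 12 + 16 = 40
web1-db1-auth1-lb2-web2: 17 + 13 + 17 + 18 = 65
web1-db1-auth1-cache2-web2: 17 + 13 + 12 + 16 = 58
Best route has total 33 ms.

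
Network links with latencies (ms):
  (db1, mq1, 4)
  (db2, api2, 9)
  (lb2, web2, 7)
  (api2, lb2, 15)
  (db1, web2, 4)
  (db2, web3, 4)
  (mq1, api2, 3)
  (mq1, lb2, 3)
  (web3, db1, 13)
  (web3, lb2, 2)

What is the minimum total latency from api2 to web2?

11

Checking several routes:
api2-mq1-lb2-web3-db1-web2: 3 + 3 + 2 + 13 + 4 = 25
api2-mq1-lb2-web2: 3 + 3 + 7 = 13
api2-db2-web3-lb2-web2: 9 + 4 + 2 + 7 = 22
api2-mq1-db1-web2: 3 + 4 + 4 = 11
api2-lb2-web2: 15 + 7 = 22
The minimum is 11 ms.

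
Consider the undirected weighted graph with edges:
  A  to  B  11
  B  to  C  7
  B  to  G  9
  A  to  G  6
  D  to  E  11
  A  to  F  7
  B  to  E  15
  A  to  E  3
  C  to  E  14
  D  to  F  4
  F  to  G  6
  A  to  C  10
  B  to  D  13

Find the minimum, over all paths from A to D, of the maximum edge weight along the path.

Some routes from A to D:
A - G - F - D: max(6, 6, 4) = 6
A - C - B - G - F - D: max(10, 7, 9, 6, 4) = 10
A - B - G - F - D: max(11, 9, 6, 4) = 11
A - F - D: max(7, 4) = 7
Best route has worst link 6.

6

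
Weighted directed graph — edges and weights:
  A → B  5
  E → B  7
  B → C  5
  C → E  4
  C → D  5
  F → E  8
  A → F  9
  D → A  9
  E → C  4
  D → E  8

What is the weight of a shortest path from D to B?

Paths from D to B:
D → E → B: 8 + 7 = 15
D → A → F → E → B: 9 + 9 + 8 + 7 = 33
D → A → B: 9 + 5 = 14
Shortest: 14.

14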